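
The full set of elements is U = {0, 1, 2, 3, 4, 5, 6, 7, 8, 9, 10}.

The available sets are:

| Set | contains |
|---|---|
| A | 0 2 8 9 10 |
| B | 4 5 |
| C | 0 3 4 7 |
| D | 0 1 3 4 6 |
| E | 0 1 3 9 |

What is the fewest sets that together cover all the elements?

Take {A, B, C, D}. Their union is {0, 1, 2, 3, 4, 5, 6, 7, 8, 9, 10}, which is all 11 elements.
No 3 of the 5 sets cover everything (all 10 combinations miss at least one element), so 4 is optimal.

4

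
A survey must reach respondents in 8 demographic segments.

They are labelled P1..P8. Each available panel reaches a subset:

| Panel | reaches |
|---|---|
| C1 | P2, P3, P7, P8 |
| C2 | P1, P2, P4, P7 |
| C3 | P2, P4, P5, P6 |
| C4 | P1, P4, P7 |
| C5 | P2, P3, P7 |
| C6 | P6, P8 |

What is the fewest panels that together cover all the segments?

3

Take {C1, C3, C4}. Their union is {P1, P2, P3, P4, P5, P6, P7, P8}, which is all 8 segments.
Only C3 contains P5, so C3 is forced; the remaining 4 segments need at least 2 more panels (each remaining panel adds at most 3) — so at least 3 panels are needed, and 3 is optimal.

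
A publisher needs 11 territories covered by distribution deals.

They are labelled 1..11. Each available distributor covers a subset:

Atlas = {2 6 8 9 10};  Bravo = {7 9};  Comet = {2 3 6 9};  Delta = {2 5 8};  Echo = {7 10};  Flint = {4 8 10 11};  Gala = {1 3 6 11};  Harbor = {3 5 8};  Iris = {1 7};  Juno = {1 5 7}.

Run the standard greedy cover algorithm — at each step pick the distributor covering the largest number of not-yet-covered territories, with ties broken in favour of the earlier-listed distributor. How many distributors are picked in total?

4

Greedy: pick Atlas (covers 5 new) → pick Gala (covers 3 new) → pick Juno (covers 2 new) → pick Flint (covers 1 new). Total picks: 4.
(The true minimum cover uses only 3 distributors, so greedy is not optimal here.)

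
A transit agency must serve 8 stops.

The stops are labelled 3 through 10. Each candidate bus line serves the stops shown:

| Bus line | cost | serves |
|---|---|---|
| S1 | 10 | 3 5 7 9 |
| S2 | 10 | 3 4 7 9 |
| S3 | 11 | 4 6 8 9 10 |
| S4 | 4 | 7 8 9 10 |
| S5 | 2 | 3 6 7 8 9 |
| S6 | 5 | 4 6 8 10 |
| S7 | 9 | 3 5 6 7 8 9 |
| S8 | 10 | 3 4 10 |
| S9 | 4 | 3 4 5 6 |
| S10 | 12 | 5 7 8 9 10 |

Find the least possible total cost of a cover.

8

S4, S9 together cover every stop (S4 ∪ S9 = {3, 4, 5, 6, 7, 8, 9, 10}); total cost 4 + 4 = 8.
The greedy pick S5, S9, S4 costs 10; no covering selection beats 8.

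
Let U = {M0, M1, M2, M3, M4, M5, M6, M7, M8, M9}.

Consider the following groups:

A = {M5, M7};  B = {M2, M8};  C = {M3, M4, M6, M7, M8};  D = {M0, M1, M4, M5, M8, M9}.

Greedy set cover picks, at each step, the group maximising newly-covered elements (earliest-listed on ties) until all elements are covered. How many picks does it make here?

Greedy: pick D (covers 6 new) → pick C (covers 3 new) → pick B (covers 1 new). Total picks: 3.

3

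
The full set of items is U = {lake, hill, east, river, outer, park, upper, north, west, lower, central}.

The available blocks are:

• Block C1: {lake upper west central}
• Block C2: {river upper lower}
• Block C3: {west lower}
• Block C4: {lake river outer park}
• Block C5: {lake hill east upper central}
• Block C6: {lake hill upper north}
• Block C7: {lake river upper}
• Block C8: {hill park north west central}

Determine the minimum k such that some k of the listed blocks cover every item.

4

C2, C4, C5, and C8 cover everything between them: the union {lake, hill, east, river, outer, park, upper, north, west, lower, central} is all of U.
No 3 of the 8 blocks cover everything (all 56 combinations miss at least one item), so 4 is optimal.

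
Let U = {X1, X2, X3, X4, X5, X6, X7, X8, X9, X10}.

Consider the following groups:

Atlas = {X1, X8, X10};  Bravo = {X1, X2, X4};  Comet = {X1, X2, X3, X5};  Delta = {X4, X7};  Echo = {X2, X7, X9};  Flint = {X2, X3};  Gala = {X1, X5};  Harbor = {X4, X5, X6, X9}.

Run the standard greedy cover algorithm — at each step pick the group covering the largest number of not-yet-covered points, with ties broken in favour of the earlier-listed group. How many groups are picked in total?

4

Greedy: pick Comet (covers 4 new) → pick Harbor (covers 3 new) → pick Atlas (covers 2 new) → pick Delta (covers 1 new). Total picks: 4.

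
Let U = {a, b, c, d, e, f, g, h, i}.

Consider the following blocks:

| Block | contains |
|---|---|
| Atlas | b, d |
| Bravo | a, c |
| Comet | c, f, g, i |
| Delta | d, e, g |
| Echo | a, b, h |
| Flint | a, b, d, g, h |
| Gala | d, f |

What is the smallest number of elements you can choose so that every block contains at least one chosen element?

The 3 elements {a, d, g} hit every block.
No choice of 2 elements meets every block, so 3 is the minimum.

3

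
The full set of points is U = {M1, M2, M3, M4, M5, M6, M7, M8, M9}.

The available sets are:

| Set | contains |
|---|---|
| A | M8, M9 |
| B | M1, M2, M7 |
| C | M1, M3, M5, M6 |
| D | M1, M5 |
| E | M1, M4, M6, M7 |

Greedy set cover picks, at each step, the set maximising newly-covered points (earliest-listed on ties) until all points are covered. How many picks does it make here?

Greedy: pick C (covers 4 new) → pick A (covers 2 new) → pick B (covers 2 new) → pick E (covers 1 new). Total picks: 4.

4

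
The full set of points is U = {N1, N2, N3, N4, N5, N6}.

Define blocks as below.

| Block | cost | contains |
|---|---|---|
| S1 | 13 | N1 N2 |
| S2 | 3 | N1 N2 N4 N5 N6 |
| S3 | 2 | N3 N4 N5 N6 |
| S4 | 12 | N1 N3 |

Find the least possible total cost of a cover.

S2, S3 together cover every point (S2 ∪ S3 = {N1, N2, N3, N4, N5, N6}); total cost 3 + 2 = 5.
No covering selection has total cost below 5.

5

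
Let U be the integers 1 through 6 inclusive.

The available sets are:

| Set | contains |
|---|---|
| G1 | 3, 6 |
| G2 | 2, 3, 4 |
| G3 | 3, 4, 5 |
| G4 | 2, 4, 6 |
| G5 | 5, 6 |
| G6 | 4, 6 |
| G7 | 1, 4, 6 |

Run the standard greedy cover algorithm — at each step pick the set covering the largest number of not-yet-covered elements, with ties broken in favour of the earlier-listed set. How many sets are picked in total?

Greedy: pick G2 (covers 3 new) → pick G5 (covers 2 new) → pick G7 (covers 1 new). Total picks: 3.

3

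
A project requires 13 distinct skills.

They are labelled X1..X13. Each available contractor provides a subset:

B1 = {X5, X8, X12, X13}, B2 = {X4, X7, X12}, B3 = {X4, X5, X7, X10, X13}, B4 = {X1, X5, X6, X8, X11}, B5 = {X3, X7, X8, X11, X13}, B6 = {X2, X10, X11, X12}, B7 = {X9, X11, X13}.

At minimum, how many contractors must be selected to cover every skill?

5

Take {B2, B4, B5, B6, B7}. Their union is {X1, X2, X3, X4, X5, X6, X7, X8, X9, X10, X11, X12, X13}, which is all 13 skills.
No 4 of the 7 contractors cover everything (all 35 combinations miss at least one skill), so 5 is optimal.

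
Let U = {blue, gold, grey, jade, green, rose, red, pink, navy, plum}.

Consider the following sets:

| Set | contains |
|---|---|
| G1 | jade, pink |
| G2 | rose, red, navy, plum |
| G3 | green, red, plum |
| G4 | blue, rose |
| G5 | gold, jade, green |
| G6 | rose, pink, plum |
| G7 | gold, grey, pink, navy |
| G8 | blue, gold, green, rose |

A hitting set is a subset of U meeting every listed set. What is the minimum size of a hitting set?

3

Take H = {green, rose, pink}. Each listed set contains at least one of these, so H is a hitting set of size 3.
The sets G3, G4, G7 are pairwise disjoint, so any hitting set needs a separate element for each — at least 3. Hence 3 is optimal.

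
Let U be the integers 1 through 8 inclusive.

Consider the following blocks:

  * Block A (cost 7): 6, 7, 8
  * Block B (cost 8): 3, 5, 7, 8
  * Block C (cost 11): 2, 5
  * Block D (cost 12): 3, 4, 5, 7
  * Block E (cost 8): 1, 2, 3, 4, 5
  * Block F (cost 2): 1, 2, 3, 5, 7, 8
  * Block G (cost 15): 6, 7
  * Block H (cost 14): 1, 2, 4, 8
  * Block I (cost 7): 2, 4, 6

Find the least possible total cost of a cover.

F, I together cover every point (F ∪ I = {1, 2, 3, 4, 5, 6, 7, 8}); total cost 2 + 7 = 9.
No covering selection has total cost below 9.

9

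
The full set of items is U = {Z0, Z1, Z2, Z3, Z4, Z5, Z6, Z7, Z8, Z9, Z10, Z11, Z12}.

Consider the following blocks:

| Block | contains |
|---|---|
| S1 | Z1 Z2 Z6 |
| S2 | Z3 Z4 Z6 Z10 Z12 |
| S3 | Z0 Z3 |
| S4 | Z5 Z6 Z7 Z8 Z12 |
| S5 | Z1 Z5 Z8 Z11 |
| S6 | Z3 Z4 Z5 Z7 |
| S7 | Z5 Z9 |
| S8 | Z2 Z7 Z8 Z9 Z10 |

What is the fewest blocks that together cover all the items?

4

Take {S2, S3, S5, S8}. Their union is {Z0, Z1, Z2, Z3, Z4, Z5, Z6, Z7, Z8, Z9, Z10, Z11, Z12}, which is all 13 items.
Only S3 contains Z0, so S3 is forced; the remaining 11 items need at least 3 more blocks (each remaining block adds at most 5) — so at least 4 blocks are needed, and 4 is optimal.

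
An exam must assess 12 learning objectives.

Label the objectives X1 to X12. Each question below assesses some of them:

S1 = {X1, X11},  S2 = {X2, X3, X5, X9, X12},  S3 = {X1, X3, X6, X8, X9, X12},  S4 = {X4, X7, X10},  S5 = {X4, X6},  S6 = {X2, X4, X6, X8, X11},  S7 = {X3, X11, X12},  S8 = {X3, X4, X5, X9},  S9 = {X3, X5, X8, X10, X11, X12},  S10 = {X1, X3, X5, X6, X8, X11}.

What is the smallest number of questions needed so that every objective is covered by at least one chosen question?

3

Take {S2, S4, S10}. Their union is {X1, X2, X3, X4, X5, X6, X7, X8, X9, X10, X11, X12}, which is all 12 objectives.
Only S4 contains X7, so S4 is forced; the remaining 9 objectives need at least 2 more questions (each remaining question adds at most 6) — so at least 3 questions are needed, and 3 is optimal.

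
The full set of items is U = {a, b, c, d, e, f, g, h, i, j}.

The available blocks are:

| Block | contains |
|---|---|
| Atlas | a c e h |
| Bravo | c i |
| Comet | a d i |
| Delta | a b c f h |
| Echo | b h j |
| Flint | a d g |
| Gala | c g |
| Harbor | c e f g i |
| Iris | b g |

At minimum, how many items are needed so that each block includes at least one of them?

T = {g, h, i} meets every block (each contains at least one member of T), and |T| = 3.
The blocks Comet, Echo, Gala are pairwise disjoint, so any hitting set needs a separate item for each — at least 3. Hence 3 is optimal.

3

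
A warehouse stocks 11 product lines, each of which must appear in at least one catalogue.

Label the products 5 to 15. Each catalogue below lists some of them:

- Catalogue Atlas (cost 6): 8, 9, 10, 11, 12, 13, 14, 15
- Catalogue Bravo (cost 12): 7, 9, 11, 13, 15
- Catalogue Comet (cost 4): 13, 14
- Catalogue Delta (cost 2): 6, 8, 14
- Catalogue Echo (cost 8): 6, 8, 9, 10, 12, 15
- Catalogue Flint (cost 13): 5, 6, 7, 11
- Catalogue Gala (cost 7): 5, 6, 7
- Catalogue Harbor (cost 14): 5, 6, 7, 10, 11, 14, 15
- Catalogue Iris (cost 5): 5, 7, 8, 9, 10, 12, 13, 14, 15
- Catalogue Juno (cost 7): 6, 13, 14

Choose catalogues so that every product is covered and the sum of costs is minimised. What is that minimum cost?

Atlas, Delta, Iris together cover every product (Atlas ∪ Delta ∪ Iris = {5, 6, 7, 8, 9, 10, 11, 12, 13, 14, 15}); total cost 6 + 2 + 5 = 13.
No covering selection has total cost below 13.

13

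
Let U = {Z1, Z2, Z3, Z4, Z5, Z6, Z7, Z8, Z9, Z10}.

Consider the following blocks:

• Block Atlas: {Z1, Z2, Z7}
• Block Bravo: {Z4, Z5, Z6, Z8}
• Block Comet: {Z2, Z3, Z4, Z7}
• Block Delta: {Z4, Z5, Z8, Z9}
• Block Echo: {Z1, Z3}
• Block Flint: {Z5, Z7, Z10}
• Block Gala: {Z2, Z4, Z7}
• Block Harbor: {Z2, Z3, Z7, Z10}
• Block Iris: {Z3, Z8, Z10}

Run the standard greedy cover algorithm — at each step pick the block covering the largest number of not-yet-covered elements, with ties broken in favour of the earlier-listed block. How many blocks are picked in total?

Greedy: pick Bravo (covers 4 new) → pick Harbor (covers 4 new) → pick Atlas (covers 1 new) → pick Delta (covers 1 new). Total picks: 4.

4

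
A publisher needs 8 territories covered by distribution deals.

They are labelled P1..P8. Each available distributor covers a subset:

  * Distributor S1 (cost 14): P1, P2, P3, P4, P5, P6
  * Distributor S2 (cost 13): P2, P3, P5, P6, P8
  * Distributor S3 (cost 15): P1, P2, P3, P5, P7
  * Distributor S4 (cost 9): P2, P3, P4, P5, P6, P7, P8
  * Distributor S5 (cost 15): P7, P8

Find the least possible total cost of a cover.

23

S1, S4 together cover every territory (S1 ∪ S4 = {P1, P2, P3, P4, P5, P6, P7, P8}); total cost 14 + 9 = 23.
No covering selection has total cost below 23.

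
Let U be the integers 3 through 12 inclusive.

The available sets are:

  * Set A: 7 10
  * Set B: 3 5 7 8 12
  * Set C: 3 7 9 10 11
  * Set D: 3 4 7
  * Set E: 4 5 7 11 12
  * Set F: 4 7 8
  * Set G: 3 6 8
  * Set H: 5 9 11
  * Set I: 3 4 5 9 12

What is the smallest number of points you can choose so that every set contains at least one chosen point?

T = {5, 6, 7} meets every set (each contains at least one member of T), and |T| = 3.
The sets A, G, H are pairwise disjoint, so any hitting set needs a separate point for each — at least 3. Hence 3 is optimal.

3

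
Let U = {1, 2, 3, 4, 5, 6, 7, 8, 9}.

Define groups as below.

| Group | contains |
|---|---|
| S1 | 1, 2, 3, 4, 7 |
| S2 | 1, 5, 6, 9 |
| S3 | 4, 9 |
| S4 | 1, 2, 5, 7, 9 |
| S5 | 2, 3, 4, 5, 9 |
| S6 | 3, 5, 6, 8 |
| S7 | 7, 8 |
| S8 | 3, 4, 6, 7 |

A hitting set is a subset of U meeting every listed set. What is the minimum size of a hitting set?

H = {3, 8, 9} meets every group (each contains at least one member of H), and |H| = 3.
No choice of 2 points meets every group, so 3 is the minimum.

3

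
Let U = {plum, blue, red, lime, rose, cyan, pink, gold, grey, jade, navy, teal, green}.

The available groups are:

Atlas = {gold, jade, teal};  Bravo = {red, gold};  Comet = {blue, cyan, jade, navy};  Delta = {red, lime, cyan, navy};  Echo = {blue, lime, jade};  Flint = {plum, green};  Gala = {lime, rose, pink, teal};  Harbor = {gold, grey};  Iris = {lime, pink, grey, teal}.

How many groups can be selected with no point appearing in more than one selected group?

Bravo, Comet, Flint, Gala are pairwise disjoint (Bravo={red,gold}; Comet={blue,cyan,jade,navy}; Flint={plum,green}; Gala={lime,rose,pink,teal}).
Every remaining group overlaps one of these, and no 5 of the listed groups are pairwise disjoint, so 4 is the maximum.

4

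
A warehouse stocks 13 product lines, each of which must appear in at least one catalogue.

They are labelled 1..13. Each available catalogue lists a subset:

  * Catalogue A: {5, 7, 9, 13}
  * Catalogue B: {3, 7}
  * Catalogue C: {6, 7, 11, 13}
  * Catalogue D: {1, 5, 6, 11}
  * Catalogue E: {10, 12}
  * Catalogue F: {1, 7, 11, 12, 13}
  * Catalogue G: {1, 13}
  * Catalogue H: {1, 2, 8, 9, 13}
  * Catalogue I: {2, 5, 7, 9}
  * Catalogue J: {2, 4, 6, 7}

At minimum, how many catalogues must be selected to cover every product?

5

Take {B, D, E, H, J}. Their union is {1, 2, 3, 4, 5, 6, 7, 8, 9, 10, 11, 12, 13}, which is all 13 products.
No 4 of the 10 catalogues cover everything (all 210 combinations miss at least one product), so 5 is optimal.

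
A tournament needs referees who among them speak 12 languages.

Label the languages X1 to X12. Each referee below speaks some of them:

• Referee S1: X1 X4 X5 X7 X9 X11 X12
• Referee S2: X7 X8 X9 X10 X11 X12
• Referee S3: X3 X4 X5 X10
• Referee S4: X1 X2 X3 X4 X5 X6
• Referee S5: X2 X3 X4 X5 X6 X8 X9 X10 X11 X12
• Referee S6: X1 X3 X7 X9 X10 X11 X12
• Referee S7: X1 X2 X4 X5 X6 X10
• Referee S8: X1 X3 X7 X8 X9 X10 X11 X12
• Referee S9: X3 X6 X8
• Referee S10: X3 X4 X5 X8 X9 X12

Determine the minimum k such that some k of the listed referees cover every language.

S2 and S4 together: S2 ∪ S4 = {X1, X2, X3, X4, X5, X6, X7, X8, X9, X10, X11, X12} — every language is covered.
No single referee has all 12 languages (the largest, S5, has 10), so 2 is optimal.

2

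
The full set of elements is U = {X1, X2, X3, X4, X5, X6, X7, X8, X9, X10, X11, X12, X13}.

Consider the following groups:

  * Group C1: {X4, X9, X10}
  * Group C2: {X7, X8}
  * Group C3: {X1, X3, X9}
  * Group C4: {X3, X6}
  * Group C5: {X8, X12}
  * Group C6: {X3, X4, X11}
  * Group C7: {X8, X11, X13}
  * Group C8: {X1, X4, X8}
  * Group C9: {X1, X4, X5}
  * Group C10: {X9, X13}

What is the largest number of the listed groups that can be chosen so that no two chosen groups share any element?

C4, C5, C9, C10 are pairwise disjoint (C4={X3,X6}; C5={X8,X12}; C9={X1,X4,X5}; C10={X9,X13}).
Every remaining group overlaps one of these, and no 5 of the listed groups are pairwise disjoint, so 4 is the maximum.

4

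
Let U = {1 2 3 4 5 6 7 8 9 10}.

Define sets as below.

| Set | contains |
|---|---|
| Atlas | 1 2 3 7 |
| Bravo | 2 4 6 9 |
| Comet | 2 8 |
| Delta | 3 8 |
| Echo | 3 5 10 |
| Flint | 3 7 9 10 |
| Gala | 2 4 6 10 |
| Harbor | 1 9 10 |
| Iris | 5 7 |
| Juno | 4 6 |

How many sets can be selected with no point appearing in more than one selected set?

Comet, Harbor, Iris, Juno are pairwise disjoint (Comet={2,8}; Harbor={1,9,10}; Iris={5,7}; Juno={4,6}).
Every remaining set overlaps one of these, and no 5 of the listed sets are pairwise disjoint, so 4 is the maximum.

4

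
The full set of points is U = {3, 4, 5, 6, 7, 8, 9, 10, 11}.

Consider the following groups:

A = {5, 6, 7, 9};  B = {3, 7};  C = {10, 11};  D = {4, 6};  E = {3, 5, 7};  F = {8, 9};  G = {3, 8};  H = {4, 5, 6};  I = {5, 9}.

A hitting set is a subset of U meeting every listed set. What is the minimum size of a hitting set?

4

The 4 points {3, 6, 9, 10} hit every group.
The groups C, D, G, I are pairwise disjoint, so any hitting set needs a separate point for each — at least 4. Hence 4 is optimal.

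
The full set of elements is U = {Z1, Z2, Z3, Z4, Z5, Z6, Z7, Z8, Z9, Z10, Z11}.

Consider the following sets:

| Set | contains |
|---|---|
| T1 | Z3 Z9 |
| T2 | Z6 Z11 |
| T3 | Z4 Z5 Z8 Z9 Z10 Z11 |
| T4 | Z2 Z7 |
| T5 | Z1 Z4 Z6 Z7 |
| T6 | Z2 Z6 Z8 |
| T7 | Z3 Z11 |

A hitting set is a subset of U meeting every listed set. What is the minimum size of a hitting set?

Take H = {Z3, Z6, Z7, Z9}. Each listed set contains at least one of these, so H is a hitting set of size 4.
No choice of 3 elements meets every set, so 4 is the minimum.

4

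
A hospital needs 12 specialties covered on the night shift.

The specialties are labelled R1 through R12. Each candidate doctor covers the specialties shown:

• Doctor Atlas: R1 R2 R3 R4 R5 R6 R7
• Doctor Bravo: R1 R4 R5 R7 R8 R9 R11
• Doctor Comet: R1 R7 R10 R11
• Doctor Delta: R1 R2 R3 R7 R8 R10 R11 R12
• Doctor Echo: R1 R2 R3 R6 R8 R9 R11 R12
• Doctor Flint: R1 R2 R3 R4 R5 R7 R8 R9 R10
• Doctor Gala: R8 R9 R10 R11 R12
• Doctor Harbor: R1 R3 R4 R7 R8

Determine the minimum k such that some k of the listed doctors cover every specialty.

2

Echo and Flint together: Echo ∪ Flint = {R1, R2, R3, R4, R5, R6, R7, R8, R9, R10, R11, R12} — every specialty is covered.
No single doctor has all 12 specialties (the largest, Flint, has 9), so 2 is optimal.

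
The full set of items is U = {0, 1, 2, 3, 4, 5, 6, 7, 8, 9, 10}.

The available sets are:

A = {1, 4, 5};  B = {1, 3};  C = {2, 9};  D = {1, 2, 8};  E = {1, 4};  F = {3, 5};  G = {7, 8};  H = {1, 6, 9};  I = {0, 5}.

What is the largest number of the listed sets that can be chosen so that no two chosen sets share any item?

C, E, F, G are pairwise disjoint (C={2,9}; E={1,4}; F={3,5}; G={7,8}).
Every remaining set overlaps one of these, and no 5 of the listed sets are pairwise disjoint, so 4 is the maximum.

4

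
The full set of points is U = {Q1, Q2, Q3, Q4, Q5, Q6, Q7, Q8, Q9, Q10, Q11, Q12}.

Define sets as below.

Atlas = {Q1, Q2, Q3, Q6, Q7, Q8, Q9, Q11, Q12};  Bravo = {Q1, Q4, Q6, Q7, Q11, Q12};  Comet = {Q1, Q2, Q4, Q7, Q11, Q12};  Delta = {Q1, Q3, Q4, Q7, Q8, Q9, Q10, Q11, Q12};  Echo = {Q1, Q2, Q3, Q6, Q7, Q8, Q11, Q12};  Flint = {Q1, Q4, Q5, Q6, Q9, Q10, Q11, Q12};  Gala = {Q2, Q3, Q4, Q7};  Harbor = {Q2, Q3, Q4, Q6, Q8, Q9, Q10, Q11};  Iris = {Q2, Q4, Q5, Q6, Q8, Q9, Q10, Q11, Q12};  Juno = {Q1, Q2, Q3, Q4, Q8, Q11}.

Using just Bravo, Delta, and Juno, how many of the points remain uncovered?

1

Union of Bravo, Delta, Juno = {Q1, Q2, Q3, Q4, Q6, Q7, Q8, Q9, Q10, Q11, Q12}.
Not covered: Q5 — 1 point.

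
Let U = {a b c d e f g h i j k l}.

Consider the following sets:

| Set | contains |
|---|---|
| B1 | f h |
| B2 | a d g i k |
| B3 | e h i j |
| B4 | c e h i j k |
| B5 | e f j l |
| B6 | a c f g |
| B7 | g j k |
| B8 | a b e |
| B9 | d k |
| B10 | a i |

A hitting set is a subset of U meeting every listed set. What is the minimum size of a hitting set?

The 4 points {a, f, h, k} hit every set.
No choice of 3 points meets every set, so 4 is the minimum.

4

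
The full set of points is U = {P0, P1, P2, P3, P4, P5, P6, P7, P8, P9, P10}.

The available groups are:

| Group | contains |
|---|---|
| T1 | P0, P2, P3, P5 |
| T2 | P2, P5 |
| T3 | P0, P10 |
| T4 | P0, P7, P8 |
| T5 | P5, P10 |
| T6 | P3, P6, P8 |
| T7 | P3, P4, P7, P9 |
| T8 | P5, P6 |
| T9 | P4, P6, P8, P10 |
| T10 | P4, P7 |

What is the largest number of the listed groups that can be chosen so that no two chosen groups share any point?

4

T2, T3, T6, T10 are pairwise disjoint (T2={P2,P5}; T3={P0,P10}; T6={P3,P6,P8}; T10={P4,P7}).
Every remaining group overlaps one of these, and no 5 of the listed groups are pairwise disjoint, so 4 is the maximum.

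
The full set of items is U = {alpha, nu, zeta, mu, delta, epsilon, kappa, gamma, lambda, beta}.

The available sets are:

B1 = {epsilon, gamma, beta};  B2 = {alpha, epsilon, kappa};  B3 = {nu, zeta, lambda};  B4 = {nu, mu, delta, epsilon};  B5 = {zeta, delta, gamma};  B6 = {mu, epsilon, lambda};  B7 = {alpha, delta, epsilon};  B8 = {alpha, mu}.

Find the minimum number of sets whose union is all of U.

Take {B1, B2, B3, B4}. Their union is {alpha, nu, zeta, mu, delta, epsilon, kappa, gamma, lambda, beta}, which is all 10 items.
Only B2 contains kappa, so B2 is forced; the remaining 7 items need at least 3 more sets (each remaining set adds at most 3) — so at least 4 sets are needed, and 4 is optimal.

4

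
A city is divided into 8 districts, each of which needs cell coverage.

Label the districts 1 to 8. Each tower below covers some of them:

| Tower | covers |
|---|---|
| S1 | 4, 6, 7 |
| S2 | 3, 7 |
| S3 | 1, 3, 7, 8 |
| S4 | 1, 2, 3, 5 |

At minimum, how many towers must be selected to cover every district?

3

Take {S1, S3, S4}. Their union is {1, 2, 3, 4, 5, 6, 7, 8}, which is all 8 districts.
Only S4 contains 2, so S4 is forced; the remaining 4 districts need at least 2 more towers (each remaining tower adds at most 3) — so at least 3 towers are needed, and 3 is optimal.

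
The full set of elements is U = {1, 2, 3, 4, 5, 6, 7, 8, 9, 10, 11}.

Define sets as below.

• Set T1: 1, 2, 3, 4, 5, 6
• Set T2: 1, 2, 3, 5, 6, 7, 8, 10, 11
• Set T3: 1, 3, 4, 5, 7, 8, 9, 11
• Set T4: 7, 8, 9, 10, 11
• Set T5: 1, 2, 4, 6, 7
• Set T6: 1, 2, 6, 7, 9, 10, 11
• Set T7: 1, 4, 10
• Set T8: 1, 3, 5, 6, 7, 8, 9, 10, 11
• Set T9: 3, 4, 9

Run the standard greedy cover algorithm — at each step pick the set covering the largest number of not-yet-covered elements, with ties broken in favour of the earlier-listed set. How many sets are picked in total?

Greedy: pick T2 (covers 9 new) → pick T3 (covers 2 new). Total picks: 2.

2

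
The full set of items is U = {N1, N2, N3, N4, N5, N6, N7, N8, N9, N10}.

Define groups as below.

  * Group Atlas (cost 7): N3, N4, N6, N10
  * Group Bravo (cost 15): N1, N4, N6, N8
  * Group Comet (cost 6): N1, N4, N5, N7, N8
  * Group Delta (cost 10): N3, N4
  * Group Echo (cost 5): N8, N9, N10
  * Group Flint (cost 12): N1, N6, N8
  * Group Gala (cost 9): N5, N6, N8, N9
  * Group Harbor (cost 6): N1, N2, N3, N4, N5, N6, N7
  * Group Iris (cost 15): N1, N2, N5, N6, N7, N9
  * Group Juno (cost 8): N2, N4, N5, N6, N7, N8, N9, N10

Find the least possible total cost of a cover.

11

Echo, Harbor together cover every item (Echo ∪ Harbor = {N1, N2, N3, N4, N5, N6, N7, N8, N9, N10}); total cost 5 + 6 = 11.
No covering selection has total cost below 11.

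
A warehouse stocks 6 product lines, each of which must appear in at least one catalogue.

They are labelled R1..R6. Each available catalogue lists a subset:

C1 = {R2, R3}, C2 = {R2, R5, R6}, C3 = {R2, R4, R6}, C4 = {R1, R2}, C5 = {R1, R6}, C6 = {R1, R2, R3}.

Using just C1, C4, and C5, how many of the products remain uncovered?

2

Union of C1, C4, C5 = {R1, R2, R3, R6}.
Not covered: R4, R5 — 2 products.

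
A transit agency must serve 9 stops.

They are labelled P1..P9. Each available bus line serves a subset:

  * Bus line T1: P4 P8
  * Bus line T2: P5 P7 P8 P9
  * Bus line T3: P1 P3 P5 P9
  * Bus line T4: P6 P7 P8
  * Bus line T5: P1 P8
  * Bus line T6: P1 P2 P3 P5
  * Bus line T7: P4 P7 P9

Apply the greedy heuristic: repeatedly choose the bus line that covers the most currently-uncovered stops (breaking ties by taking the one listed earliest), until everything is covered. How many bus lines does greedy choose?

Greedy: pick T2 (covers 4 new) → pick T6 (covers 3 new) → pick T1 (covers 1 new) → pick T4 (covers 1 new). Total picks: 4.
(The true minimum cover uses only 3 bus lines, so greedy is not optimal here.)

4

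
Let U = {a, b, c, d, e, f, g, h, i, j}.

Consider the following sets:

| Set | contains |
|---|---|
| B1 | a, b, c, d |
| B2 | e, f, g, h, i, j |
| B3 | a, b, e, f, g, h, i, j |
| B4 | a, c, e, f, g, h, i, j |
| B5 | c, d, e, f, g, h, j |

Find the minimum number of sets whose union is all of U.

B1 and B3 cover everything between them: the union {a, b, c, d, e, f, g, h, i, j} is all of U.
No single set has all 10 elements (the largest, B3, has 8), so 2 is optimal.

2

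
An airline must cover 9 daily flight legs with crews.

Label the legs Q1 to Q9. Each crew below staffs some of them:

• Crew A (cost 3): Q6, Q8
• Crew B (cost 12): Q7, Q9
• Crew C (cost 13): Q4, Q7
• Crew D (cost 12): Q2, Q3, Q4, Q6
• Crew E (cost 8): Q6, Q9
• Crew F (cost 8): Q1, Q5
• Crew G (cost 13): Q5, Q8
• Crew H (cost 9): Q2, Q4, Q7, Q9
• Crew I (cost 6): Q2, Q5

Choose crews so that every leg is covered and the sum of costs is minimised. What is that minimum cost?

32

A, D, F, H together cover every leg (A ∪ D ∪ F ∪ H = {Q1, Q2, Q3, Q4, Q5, Q6, Q7, Q8, Q9}); total cost 3 + 12 + 8 + 9 = 32.
No covering selection has total cost below 32.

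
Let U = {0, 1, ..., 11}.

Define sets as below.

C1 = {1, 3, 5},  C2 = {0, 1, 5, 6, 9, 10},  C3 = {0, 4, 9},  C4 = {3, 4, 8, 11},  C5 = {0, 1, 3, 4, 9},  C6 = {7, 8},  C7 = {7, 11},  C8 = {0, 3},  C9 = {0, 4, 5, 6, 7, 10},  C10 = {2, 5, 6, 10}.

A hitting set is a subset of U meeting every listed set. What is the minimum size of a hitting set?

4

The 4 points {0, 5, 7, 8} hit every set.
No choice of 3 points meets every set, so 4 is the minimum.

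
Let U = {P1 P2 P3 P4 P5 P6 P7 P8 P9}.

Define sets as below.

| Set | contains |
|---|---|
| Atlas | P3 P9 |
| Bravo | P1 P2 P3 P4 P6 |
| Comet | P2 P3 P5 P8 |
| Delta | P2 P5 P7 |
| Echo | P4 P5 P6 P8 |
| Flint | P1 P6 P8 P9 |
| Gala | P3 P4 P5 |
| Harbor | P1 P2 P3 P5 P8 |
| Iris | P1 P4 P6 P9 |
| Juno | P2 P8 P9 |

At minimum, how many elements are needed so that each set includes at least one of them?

The 3 elements {P2, P5, P9} hit every set.
No choice of 2 elements meets every set, so 3 is the minimum.

3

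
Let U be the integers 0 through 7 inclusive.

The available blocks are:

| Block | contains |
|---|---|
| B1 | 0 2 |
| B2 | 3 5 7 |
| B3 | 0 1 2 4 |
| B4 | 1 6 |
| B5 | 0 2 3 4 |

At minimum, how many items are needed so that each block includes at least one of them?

Take H = {0, 5, 6}. Each listed block contains at least one of these, so H is a hitting set of size 3.
The blocks B1, B2, B4 are pairwise disjoint, so any hitting set needs a separate item for each — at least 3. Hence 3 is optimal.

3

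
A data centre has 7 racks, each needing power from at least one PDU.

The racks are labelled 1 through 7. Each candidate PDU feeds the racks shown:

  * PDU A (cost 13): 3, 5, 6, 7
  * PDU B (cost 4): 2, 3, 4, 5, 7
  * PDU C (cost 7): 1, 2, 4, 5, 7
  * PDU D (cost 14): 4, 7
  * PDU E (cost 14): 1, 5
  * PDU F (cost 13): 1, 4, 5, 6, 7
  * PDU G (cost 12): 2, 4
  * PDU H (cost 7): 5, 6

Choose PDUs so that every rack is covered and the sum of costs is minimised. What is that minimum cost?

17

B, F together cover every rack (B ∪ F = {1, 2, 3, 4, 5, 6, 7}); total cost 4 + 13 = 17.
No covering selection has total cost below 17.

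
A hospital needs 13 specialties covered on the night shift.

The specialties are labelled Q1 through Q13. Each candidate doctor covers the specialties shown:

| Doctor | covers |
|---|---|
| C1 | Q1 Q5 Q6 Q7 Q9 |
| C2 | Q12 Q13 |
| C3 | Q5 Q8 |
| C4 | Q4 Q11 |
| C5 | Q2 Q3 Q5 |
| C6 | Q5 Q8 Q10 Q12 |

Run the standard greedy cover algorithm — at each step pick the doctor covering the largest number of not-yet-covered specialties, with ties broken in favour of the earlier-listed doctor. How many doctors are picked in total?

5

Greedy: pick C1 (covers 5 new) → pick C6 (covers 3 new) → pick C4 (covers 2 new) → pick C5 (covers 2 new) → pick C2 (covers 1 new). Total picks: 5.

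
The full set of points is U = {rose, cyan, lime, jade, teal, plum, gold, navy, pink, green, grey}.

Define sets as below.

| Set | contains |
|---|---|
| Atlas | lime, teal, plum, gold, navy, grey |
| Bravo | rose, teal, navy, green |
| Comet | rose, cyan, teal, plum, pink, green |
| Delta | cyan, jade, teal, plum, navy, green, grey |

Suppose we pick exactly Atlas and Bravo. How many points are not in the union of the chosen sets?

3

Union of Atlas, Bravo = {rose, lime, teal, plum, gold, navy, green, grey}.
Not covered: cyan, jade, pink — 3 points.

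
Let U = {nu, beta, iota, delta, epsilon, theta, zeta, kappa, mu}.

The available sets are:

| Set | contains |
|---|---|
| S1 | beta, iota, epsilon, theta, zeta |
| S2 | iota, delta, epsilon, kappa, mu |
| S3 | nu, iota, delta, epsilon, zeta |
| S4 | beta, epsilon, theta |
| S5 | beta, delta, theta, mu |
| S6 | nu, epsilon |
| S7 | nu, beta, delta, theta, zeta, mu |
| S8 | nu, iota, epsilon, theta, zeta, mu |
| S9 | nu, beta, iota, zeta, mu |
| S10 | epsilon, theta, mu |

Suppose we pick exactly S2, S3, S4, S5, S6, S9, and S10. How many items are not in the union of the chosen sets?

0

Union of S2, S3, S4, S5, S6, S9, S10 = {nu, beta, iota, delta, epsilon, theta, zeta, kappa, mu} — that's every item, so 0 are uncovered.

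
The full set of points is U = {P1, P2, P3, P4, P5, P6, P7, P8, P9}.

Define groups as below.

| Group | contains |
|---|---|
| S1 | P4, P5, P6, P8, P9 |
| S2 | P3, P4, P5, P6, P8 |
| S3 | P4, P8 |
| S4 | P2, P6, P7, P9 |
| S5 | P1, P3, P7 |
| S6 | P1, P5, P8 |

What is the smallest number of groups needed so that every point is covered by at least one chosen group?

3

S1, S4, and S5 cover everything between them: the union {P1, P2, P3, P4, P5, P6, P7, P8, P9} is all of U.
Only S4 contains P2, so S4 is forced; the remaining 5 points need at least 2 more groups (each remaining group adds at most 4) — so at least 3 groups are needed, and 3 is optimal.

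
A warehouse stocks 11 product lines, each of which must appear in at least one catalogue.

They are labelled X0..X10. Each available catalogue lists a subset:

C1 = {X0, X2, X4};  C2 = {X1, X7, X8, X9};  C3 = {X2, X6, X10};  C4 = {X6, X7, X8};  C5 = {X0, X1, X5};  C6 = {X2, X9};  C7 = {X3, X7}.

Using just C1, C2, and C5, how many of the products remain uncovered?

3

Union of C1, C2, C5 = {X0, X1, X2, X4, X5, X7, X8, X9}.
Not covered: X3, X6, X10 — 3 products.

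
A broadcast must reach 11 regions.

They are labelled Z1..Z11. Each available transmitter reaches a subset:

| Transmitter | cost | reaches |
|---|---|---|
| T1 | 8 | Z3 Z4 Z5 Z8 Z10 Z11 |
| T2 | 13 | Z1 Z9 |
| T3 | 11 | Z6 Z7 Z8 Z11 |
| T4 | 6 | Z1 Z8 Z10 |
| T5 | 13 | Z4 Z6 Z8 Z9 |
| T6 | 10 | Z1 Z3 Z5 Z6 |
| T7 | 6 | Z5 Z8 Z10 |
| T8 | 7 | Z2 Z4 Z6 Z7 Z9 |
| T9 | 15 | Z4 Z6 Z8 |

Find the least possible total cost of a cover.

21

T1, T4, T8 together cover every region (T1 ∪ T4 ∪ T8 = {Z1, Z2, Z3, Z4, Z5, Z6, Z7, Z8, Z9, Z10, Z11}); total cost 8 + 6 + 7 = 21.
No covering selection has total cost below 21.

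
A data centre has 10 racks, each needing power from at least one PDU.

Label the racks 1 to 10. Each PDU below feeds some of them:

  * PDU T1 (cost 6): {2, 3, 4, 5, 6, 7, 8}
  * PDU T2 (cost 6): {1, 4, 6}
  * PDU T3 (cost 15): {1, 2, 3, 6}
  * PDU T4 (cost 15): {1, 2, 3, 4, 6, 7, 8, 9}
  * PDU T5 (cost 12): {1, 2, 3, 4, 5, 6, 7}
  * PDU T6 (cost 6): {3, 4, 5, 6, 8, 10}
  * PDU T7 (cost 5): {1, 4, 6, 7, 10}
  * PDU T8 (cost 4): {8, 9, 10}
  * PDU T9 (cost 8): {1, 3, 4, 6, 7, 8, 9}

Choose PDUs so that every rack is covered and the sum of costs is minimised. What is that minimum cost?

15

T1, T7, T8 together cover every rack (T1 ∪ T7 ∪ T8 = {1, 2, 3, 4, 5, 6, 7, 8, 9, 10}); total cost 6 + 5 + 4 = 15.
No covering selection has total cost below 15.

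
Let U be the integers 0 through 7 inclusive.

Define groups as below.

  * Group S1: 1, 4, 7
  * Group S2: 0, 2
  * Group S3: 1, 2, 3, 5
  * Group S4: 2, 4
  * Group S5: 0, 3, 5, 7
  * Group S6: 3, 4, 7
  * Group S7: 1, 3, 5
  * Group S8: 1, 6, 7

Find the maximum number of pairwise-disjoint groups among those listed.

S4, S8 are pairwise disjoint (S4={2,4}; S8={1,6,7}).
Every remaining group overlaps one of these, and no 3 of the listed groups are pairwise disjoint, so 2 is the maximum.

2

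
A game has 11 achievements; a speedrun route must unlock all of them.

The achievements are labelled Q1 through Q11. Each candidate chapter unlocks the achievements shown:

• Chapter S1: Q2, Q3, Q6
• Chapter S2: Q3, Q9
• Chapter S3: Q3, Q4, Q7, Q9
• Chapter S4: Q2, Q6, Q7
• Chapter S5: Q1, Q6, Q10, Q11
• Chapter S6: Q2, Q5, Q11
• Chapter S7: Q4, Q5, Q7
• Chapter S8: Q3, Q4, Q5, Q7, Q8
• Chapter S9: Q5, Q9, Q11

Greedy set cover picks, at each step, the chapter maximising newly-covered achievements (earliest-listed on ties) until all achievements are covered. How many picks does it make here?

4

Greedy: pick S8 (covers 5 new) → pick S5 (covers 4 new) → pick S1 (covers 1 new) → pick S2 (covers 1 new). Total picks: 4.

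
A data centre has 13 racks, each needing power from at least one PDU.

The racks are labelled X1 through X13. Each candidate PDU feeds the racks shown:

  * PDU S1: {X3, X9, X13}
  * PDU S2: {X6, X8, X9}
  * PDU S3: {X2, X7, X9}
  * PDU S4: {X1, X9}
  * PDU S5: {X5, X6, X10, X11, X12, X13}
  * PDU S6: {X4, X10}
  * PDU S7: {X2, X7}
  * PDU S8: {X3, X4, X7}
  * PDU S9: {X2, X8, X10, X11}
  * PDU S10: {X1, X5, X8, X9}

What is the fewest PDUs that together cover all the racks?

4

S5 and S7 and S8 and S10 together: S5 ∪ S7 ∪ S8 ∪ S10 = {X1, X2, X3, X4, X5, X6, X7, X8, X9, X10, X11, X12, X13} — every rack is covered.
Only S5 contains X12, so S5 is forced; the remaining 7 racks need at least 3 more PDUs (each remaining PDU adds at most 3) — so at least 4 PDUs are needed, and 4 is optimal.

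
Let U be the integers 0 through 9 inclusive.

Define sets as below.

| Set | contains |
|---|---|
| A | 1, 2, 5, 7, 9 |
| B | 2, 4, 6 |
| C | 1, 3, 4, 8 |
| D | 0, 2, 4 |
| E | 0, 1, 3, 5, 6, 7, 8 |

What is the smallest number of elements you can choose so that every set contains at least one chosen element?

2

The 2 elements {2, 8} hit every set.
No single element lies in every set, so at least 2 are needed and 2 is optimal.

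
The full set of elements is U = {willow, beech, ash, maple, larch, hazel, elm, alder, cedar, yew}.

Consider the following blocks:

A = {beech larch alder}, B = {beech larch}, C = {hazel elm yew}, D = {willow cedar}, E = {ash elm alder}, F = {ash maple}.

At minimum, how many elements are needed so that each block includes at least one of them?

4

Take H = {ash, larch, elm, cedar}. Each listed block contains at least one of these, so H is a hitting set of size 4.
The blocks B, C, D, F are pairwise disjoint, so any hitting set needs a separate element for each — at least 4. Hence 4 is optimal.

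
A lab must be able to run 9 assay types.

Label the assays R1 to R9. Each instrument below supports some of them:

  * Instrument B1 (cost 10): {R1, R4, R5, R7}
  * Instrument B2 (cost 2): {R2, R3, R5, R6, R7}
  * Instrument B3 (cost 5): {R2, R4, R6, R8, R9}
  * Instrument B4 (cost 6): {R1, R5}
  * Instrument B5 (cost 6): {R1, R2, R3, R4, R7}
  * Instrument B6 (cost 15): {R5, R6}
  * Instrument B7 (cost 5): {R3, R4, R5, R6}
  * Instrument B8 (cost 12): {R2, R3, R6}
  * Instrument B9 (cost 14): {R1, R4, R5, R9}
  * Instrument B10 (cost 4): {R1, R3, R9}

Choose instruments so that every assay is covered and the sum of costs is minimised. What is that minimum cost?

11

B2, B3, B10 together cover every assay (B2 ∪ B3 ∪ B10 = {R1, R2, R3, R4, R5, R6, R7, R8, R9}); total cost 2 + 5 + 4 = 11.
No covering selection has total cost below 11.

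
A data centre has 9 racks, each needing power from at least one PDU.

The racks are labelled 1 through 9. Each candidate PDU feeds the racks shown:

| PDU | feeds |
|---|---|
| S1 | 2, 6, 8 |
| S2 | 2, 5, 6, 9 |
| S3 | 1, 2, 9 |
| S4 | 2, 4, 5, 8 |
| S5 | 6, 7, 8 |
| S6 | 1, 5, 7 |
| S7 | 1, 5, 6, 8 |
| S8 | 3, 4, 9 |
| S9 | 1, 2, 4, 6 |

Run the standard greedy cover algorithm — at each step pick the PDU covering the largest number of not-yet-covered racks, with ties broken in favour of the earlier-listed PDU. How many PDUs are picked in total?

4

Greedy: pick S2 (covers 4 new) → pick S4 (covers 2 new) → pick S6 (covers 2 new) → pick S8 (covers 1 new). Total picks: 4.
(The true minimum cover uses only 3 PDUs, so greedy is not optimal here.)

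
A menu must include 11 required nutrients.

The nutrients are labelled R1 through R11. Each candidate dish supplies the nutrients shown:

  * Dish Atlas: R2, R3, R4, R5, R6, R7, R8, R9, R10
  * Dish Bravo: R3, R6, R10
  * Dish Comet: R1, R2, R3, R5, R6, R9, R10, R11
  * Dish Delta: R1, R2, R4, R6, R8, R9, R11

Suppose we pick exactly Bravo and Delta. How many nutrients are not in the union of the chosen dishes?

2

Union of Bravo, Delta = {R1, R2, R3, R4, R6, R8, R9, R10, R11}.
Not covered: R5, R7 — 2 nutrients.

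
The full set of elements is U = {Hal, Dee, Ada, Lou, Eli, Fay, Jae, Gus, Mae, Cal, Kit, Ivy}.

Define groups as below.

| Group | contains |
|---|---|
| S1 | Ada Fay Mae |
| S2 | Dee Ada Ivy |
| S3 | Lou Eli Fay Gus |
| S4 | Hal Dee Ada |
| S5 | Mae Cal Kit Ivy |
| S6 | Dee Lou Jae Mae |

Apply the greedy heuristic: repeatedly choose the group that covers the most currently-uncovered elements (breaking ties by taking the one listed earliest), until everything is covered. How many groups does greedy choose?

Greedy: pick S3 (covers 4 new) → pick S5 (covers 4 new) → pick S4 (covers 3 new) → pick S6 (covers 1 new). Total picks: 4.

4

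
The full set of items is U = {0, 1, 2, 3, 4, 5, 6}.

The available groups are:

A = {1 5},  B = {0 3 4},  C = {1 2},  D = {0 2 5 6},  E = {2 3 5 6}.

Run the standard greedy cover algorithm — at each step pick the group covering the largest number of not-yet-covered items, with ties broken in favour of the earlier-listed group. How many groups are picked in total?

Greedy: pick D (covers 4 new) → pick B (covers 2 new) → pick A (covers 1 new). Total picks: 3.

3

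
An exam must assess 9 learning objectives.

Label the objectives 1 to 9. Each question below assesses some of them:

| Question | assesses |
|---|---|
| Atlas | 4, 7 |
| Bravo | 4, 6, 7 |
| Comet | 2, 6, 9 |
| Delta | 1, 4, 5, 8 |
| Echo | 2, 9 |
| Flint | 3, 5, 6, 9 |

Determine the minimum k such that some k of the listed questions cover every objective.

4

Atlas and Comet and Delta and Flint together: Atlas ∪ Comet ∪ Delta ∪ Flint = {1, 2, 3, 4, 5, 6, 7, 8, 9} — every objective is covered.
No 3 of the 6 questions cover everything (all 20 combinations miss at least one objective), so 4 is optimal.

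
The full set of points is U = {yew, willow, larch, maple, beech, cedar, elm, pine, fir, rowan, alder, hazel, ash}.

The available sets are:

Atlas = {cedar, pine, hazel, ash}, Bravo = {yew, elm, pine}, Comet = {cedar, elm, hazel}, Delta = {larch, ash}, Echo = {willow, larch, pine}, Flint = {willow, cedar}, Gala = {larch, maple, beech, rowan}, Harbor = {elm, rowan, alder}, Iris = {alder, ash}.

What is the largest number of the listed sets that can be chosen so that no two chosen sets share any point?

Bravo, Flint, Gala, Iris are pairwise disjoint (Bravo={yew,elm,pine}; Flint={willow,cedar}; Gala={larch,maple,beech,rowan}; Iris={alder,ash}).
Every remaining set overlaps one of these, and no 5 of the listed sets are pairwise disjoint, so 4 is the maximum.

4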